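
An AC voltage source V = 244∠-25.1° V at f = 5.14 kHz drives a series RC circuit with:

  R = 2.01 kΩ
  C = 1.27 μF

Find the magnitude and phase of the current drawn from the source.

Step 1 — Angular frequency: ω = 2π·f = 2π·5140 = 3.23e+04 rad/s.
Step 2 — Component impedances:
  R: Z = R = 2010 Ω
  C: Z = 1/(jωC) = -j/(ω·C) = 0 - j24.38 Ω
Step 3 — Series combination: Z_total = R + C = 2010 - j24.38 Ω = 2010∠-0.7° Ω.
Step 4 — Source phasor: V = 244∠-25.1° V = 221 - j103.5 V.
Step 5 — Ohm's law: I = V / Z_total = (221 - j103.5) / (2010 - j24.38) = 0.1105 - j0.05015 A.
Step 6 — Convert to polar: |I| = 0.1214 A, ∠I = -24.4°.

I = 0.1214∠-24.4° A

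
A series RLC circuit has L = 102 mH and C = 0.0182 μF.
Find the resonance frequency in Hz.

Step 1 — Resonance condition Im(Z)=0 gives ω₀ = 1/√(LC).
Step 2 — ω₀ = 1/√(0.102·1.82e-08) = 2.321e+04 rad/s.
Step 3 — f₀ = ω₀/(2π) = 3694 Hz.

f₀ = 3694 Hz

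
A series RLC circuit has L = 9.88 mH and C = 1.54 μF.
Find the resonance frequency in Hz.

Step 1 — Resonance condition Im(Z)=0 gives ω₀ = 1/√(LC).
Step 2 — ω₀ = 1/√(0.00988·1.54e-06) = 8107 rad/s.
Step 3 — f₀ = ω₀/(2π) = 1290 Hz.

f₀ = 1290 Hz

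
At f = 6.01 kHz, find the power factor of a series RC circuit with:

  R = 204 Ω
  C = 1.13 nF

Step 1 — Angular frequency: ω = 2π·f = 2π·6010 = 3.776e+04 rad/s.
Step 2 — Component impedances:
  R: Z = R = 204 Ω
  C: Z = 1/(jωC) = -j/(ω·C) = 0 - j2.344e+04 Ω
Step 3 — Series combination: Z_total = R + C = 204 - j2.344e+04 Ω = 2.344e+04∠-89.5° Ω.
Step 4 — Power factor: PF = cos(φ) = Re(Z)/|Z| = 204/23436 = 0.008705.
Step 5 — Type: Im(Z) = -2.344e+04 ⇒ leading (phase φ = -89.5°).

PF = 0.008705 (leading, φ = -89.5°)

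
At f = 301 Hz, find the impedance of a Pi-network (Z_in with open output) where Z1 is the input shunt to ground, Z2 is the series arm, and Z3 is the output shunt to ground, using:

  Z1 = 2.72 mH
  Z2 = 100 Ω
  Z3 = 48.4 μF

Step 1 — Angular frequency: ω = 2π·f = 2π·301 = 1891 rad/s.
Step 2 — Component impedances:
  Z1: Z = jωL = j·1891·0.00272 = 0 + j5.144 Ω
  Z2: Z = R = 100 Ω
  Z3: Z = 1/(jωC) = -j/(ω·C) = 0 - j10.92 Ω
Step 3 — With open output, the series arm Z2 and the output shunt Z3 appear in series to ground: Z2 + Z3 = 100 - j10.92 Ω.
Step 4 — Parallel with input shunt Z1: Z_in = Z1 || (Z2 + Z3) = 0.2637 + j5.159 Ω = 5.166∠87.1° Ω.

Z = 0.2637 + j5.159 Ω = 5.166∠87.1° Ω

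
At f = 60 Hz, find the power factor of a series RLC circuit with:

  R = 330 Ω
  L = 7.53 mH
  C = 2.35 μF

Step 1 — Angular frequency: ω = 2π·f = 2π·60 = 377 rad/s.
Step 2 — Component impedances:
  R: Z = R = 330 Ω
  L: Z = jωL = j·377·0.00753 = 0 + j2.839 Ω
  C: Z = 1/(jωC) = -j/(ω·C) = 0 - j1129 Ω
Step 3 — Series combination: Z_total = R + L + C = 330 - j1126 Ω = 1173∠-73.7° Ω.
Step 4 — Power factor: PF = cos(φ) = Re(Z)/|Z| = 330/1173 = 0.2813.
Step 5 — Type: Im(Z) = -1126 ⇒ leading (phase φ = -73.7°).

PF = 0.2813 (leading, φ = -73.7°)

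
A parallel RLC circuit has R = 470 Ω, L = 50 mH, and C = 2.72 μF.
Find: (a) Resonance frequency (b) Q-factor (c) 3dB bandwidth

Step 1 — Resonance: ω₀ = 1/√(LC) = 1/√(0.05·2.72e-06) = 2712 rad/s.
Step 2 — f₀ = ω₀/(2π) = 431.6 Hz.
Step 3 — Parallel Q: Q = R/(ω₀L) = 470/(2712·0.05) = 3.467.
Step 4 — Bandwidth: Δω = ω₀/Q = 782.2 rad/s; BW = Δω/(2π) = 124.5 Hz.

(a) f₀ = 431.6 Hz  (b) Q = 3.467  (c) BW = 124.5 Hz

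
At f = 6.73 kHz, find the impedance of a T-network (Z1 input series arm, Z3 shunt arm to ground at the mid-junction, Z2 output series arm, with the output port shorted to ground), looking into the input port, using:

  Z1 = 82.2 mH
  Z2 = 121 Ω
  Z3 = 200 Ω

Step 1 — Angular frequency: ω = 2π·f = 2π·6730 = 4.229e+04 rad/s.
Step 2 — Component impedances:
  Z1: Z = jωL = j·4.229e+04·0.0822 = 0 + j3476 Ω
  Z2: Z = R = 121 Ω
  Z3: Z = R = 200 Ω
Step 3 — With the output port shorted to ground, the output series arm Z2 runs from the junction to ground; the shunt arm Z3 also runs from the junction to ground. They appear in parallel: Z3 || Z2 = 75.39 Ω.
Step 4 — Series with input arm Z1: Z_in = Z1 + (Z3 || Z2) = 75.39 + j3476 Ω = 3477∠88.8° Ω.

Z = 75.39 + j3476 Ω = 3477∠88.8° Ω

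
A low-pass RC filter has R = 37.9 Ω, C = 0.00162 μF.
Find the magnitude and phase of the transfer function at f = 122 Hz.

Step 1 — Angular frequency: ω = 2π·122 = 766.5 rad/s.
Step 2 — Transfer function: H(jω) = 1/(1 + jωRC).
Step 3 — Denominator: 1 + jωRC = 1 + j·766.5·37.9·1.62e-09 = 1 + j4.706e-05.
Step 4 — H = 1 - j4.706e-05.
Step 5 — Magnitude: |H| = 1 (-0.0 dB); phase: φ = -0.0°.

|H| = 1 (-0.0 dB), φ = -0.0°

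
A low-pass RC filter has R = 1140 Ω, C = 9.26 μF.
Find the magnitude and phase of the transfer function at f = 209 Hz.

Step 1 — Angular frequency: ω = 2π·209 = 1313 rad/s.
Step 2 — Transfer function: H(jω) = 1/(1 + jωRC).
Step 3 — Denominator: 1 + jωRC = 1 + j·1313·1140·9.26e-06 = 1 + j13.86.
Step 4 — H = 0.005177 - j0.07176.
Step 5 — Magnitude: |H| = 0.07195 (-22.9 dB); phase: φ = -85.9°.

|H| = 0.07195 (-22.9 dB), φ = -85.9°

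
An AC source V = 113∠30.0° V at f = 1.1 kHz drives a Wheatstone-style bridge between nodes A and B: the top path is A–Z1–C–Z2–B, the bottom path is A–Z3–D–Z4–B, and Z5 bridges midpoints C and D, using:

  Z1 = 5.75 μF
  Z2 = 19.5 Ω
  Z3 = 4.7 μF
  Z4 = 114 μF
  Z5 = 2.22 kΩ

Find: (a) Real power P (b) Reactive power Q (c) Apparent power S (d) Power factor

Step 1 — Angular frequency: ω = 2π·f = 2π·1100 = 6912 rad/s.
Step 2 — Component impedances:
  Z1: Z = 1/(jωC) = -j/(ω·C) = 0 - j25.16 Ω
  Z2: Z = R = 19.5 Ω
  Z3: Z = 1/(jωC) = -j/(ω·C) = 0 - j30.78 Ω
  Z4: Z = 1/(jωC) = -j/(ω·C) = 0 - j1.269 Ω
  Z5: Z = R = 2220 Ω
Step 3 — Bridge requires nodal analysis (the Z5 bridge couples midpoints C and D, so the two paths cannot be reduced to a simple series/parallel combination). Setting node B to ground and injecting 1 A at node A, the 3-node admittance system at A, C, D solves to V_A = Z_AB = 5.445 - j15.94 Ω = 16.85∠-71.1° Ω.
Step 4 — Source phasor: V = 113∠30.0° V = 97.86 + j56.5 V.
Step 5 — Current: I = V / Z = -1.296 + j6.581 A = 6.708∠101.1° A.
Step 6 — Complex power: S = V·I* = 245 - j717.3 VA.
Step 7 — Real power: P = Re(S) = 245 W.
Step 8 — Reactive power: Q = Im(S) = -717.3 VAR.
Step 9 — Apparent power: |S| = 758 VA.
Step 10 — Power factor: PF = P/|S| = 0.3232 (leading).

(a) P = 245 W  (b) Q = -717.3 VAR  (c) S = 758 VA  (d) PF = 0.3232 (leading)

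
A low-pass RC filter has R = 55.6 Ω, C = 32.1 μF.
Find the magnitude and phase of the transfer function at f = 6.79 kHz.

Step 1 — Angular frequency: ω = 2π·6790 = 4.266e+04 rad/s.
Step 2 — Transfer function: H(jω) = 1/(1 + jωRC).
Step 3 — Denominator: 1 + jωRC = 1 + j·4.266e+04·55.6·3.21e-05 = 1 + j76.14.
Step 4 — H = 0.0001725 - j0.01313.
Step 5 — Magnitude: |H| = 0.01313 (-37.6 dB); phase: φ = -89.2°.

|H| = 0.01313 (-37.6 dB), φ = -89.2°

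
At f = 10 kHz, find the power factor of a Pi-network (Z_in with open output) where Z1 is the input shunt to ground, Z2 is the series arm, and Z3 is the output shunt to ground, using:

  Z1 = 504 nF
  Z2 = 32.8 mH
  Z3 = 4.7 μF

Step 1 — Angular frequency: ω = 2π·f = 2π·1e+04 = 6.283e+04 rad/s.
Step 2 — Component impedances:
  Z1: Z = 1/(jωC) = -j/(ω·C) = 0 - j31.58 Ω
  Z2: Z = jωL = j·6.283e+04·0.0328 = 0 + j2061 Ω
  Z3: Z = 1/(jωC) = -j/(ω·C) = 0 - j3.386 Ω
Step 3 — With open output, the series arm Z2 and the output shunt Z3 appear in series to ground: Z2 + Z3 = 0 + j2057 Ω.
Step 4 — Parallel with input shunt Z1: Z_in = Z1 || (Z2 + Z3) = 0 - j32.07 Ω = 32.07∠-90.0° Ω.
Step 5 — Power factor: PF = cos(φ) = Re(Z)/|Z| = 0/32.07 = 0.
Step 6 — Type: Im(Z) = -32.07 ⇒ leading (phase φ = -90.0°).

PF = 0 (leading, φ = -90.0°)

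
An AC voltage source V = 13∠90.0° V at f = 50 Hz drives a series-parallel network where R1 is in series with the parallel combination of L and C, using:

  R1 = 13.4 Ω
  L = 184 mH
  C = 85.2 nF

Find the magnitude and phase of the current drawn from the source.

Step 1 — Angular frequency: ω = 2π·f = 2π·50 = 314.2 rad/s.
Step 2 — Component impedances:
  R1: Z = R = 13.4 Ω
  L: Z = jωL = j·314.2·0.184 = 0 + j57.81 Ω
  C: Z = 1/(jωC) = -j/(ω·C) = 0 - j3.736e+04 Ω
Step 3 — Parallel branch: L || C = 1/(1/L + 1/C) = 0 + j57.89 Ω.
Step 4 — Series with R1: Z_total = R1 + (L || C) = 13.4 + j57.89 Ω = 59.43∠77.0° Ω.
Step 5 — Source phasor: V = 13∠90.0° V = 0 + j13 V.
Step 6 — Ohm's law: I = V / Z_total = (0 + j13) / (13.4 + j57.89) = 0.2131 + j0.04933 A.
Step 7 — Convert to polar: |I| = 0.2188 A, ∠I = 13.0°.

I = 0.2188∠13.0° A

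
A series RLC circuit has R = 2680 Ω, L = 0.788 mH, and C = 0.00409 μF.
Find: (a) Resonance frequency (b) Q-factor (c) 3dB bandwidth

Step 1 — Resonance: ω₀ = 1/√(LC) = 1/√(0.000788·4.09e-09) = 5.57e+05 rad/s.
Step 2 — f₀ = ω₀/(2π) = 8.865e+04 Hz.
Step 3 — Series Q: Q = ω₀L/R = 5.57e+05·0.000788/2680 = 0.1638.
Step 4 — Bandwidth: Δω = ω₀/Q = 3.401e+06 rad/s; BW = Δω/(2π) = 5.413e+05 Hz.

(a) f₀ = 8.865e+04 Hz  (b) Q = 0.1638  (c) BW = 5.413e+05 Hz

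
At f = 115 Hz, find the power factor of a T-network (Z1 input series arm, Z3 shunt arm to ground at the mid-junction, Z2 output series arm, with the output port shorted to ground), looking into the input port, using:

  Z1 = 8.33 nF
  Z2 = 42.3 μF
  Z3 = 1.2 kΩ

Step 1 — Angular frequency: ω = 2π·f = 2π·115 = 722.6 rad/s.
Step 2 — Component impedances:
  Z1: Z = 1/(jωC) = -j/(ω·C) = 0 - j1.661e+05 Ω
  Z2: Z = 1/(jωC) = -j/(ω·C) = 0 - j32.72 Ω
  Z3: Z = R = 1200 Ω
Step 3 — With the output port shorted to ground, the output series arm Z2 runs from the junction to ground; the shunt arm Z3 also runs from the junction to ground. They appear in parallel: Z3 || Z2 = 0.8914 - j32.69 Ω.
Step 4 — Series with input arm Z1: Z_in = Z1 + (Z3 || Z2) = 0.8914 - j1.662e+05 Ω = 1.662e+05∠-90.0° Ω.
Step 5 — Power factor: PF = cos(φ) = Re(Z)/|Z| = 0.89137/1.6617e+05 = 5.364e-06.
Step 6 — Type: Im(Z) = -1.662e+05 ⇒ leading (phase φ = -90.0°).

PF = 5.364e-06 (leading, φ = -90.0°)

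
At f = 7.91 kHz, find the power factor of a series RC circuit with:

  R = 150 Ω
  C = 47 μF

Step 1 — Angular frequency: ω = 2π·f = 2π·7910 = 4.97e+04 rad/s.
Step 2 — Component impedances:
  R: Z = R = 150 Ω
  C: Z = 1/(jωC) = -j/(ω·C) = 0 - j0.4281 Ω
Step 3 — Series combination: Z_total = R + C = 150 - j0.4281 Ω = 150∠-0.2° Ω.
Step 4 — Power factor: PF = cos(φ) = Re(Z)/|Z| = 150/150 = 1.
Step 5 — Type: Im(Z) = -0.4281 ⇒ leading (phase φ = -0.2°).

PF = 1 (leading, φ = -0.2°)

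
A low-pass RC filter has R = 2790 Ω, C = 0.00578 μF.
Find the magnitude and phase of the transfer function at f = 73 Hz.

Step 1 — Angular frequency: ω = 2π·73 = 458.7 rad/s.
Step 2 — Transfer function: H(jω) = 1/(1 + jωRC).
Step 3 — Denominator: 1 + jωRC = 1 + j·458.7·2790·5.78e-09 = 1 + j0.007397.
Step 4 — H = 0.9999 - j0.007396.
Step 5 — Magnitude: |H| = 1 (-0.0 dB); phase: φ = -0.4°.

|H| = 1 (-0.0 dB), φ = -0.4°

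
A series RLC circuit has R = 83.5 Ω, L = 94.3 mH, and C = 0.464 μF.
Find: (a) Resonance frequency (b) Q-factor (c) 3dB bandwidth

Step 1 — Resonance: ω₀ = 1/√(LC) = 1/√(0.0943·4.64e-07) = 4781 rad/s.
Step 2 — f₀ = ω₀/(2π) = 760.9 Hz.
Step 3 — Series Q: Q = ω₀L/R = 4781·0.0943/83.5 = 5.399.
Step 4 — Bandwidth: Δω = ω₀/Q = 885.5 rad/s; BW = Δω/(2π) = 140.9 Hz.

(a) f₀ = 760.9 Hz  (b) Q = 5.399  (c) BW = 140.9 Hz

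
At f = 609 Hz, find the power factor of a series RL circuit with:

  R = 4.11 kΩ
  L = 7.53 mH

Step 1 — Angular frequency: ω = 2π·f = 2π·609 = 3826 rad/s.
Step 2 — Component impedances:
  R: Z = R = 4110 Ω
  L: Z = jωL = j·3826·0.00753 = 0 + j28.81 Ω
Step 3 — Series combination: Z_total = R + L = 4110 + j28.81 Ω = 4110∠0.4° Ω.
Step 4 — Power factor: PF = cos(φ) = Re(Z)/|Z| = 4110/4110 = 1.
Step 5 — Type: Im(Z) = 28.81 ⇒ lagging (phase φ = 0.4°).

PF = 1 (lagging, φ = 0.4°)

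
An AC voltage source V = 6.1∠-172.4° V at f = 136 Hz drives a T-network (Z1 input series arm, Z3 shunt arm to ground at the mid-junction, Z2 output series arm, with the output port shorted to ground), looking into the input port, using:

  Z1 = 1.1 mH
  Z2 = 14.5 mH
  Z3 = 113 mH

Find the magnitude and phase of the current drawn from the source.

Step 1 — Angular frequency: ω = 2π·f = 2π·136 = 854.5 rad/s.
Step 2 — Component impedances:
  Z1: Z = jωL = j·854.5·0.0011 = 0 + j0.94 Ω
  Z2: Z = jωL = j·854.5·0.0145 = 0 + j12.39 Ω
  Z3: Z = jωL = j·854.5·0.113 = 0 + j96.56 Ω
Step 3 — With the output port shorted to ground, the output series arm Z2 runs from the junction to ground; the shunt arm Z3 also runs from the junction to ground. They appear in parallel: Z3 || Z2 = 0 + j10.98 Ω.
Step 4 — Series with input arm Z1: Z_in = Z1 + (Z3 || Z2) = 0 + j11.92 Ω = 11.92∠90.0° Ω.
Step 5 — Source phasor: V = 6.1∠-172.4° V = -6.046 - j0.8068 V.
Step 6 — Ohm's law: I = V / Z_total = (-6.046 - j0.8068) / (0 + j11.92) = -0.06767 + j0.5072 A.
Step 7 — Convert to polar: |I| = 0.5117 A, ∠I = 97.6°.

I = 0.5117∠97.6° A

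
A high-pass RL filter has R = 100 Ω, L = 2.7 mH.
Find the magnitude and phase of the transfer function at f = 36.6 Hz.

Step 1 — Angular frequency: ω = 2π·36.6 = 230 rad/s.
Step 2 — Transfer function: H(jω) = jωL/(R + jωL).
Step 3 — Numerator jωL = j·0.6209; denominator R + jωL = 100 + j0.6209.
Step 4 — H = 3.855e-05 + j0.006209.
Step 5 — Magnitude: |H| = 0.006209 (-44.1 dB); phase: φ = 89.6°.

|H| = 0.006209 (-44.1 dB), φ = 89.6°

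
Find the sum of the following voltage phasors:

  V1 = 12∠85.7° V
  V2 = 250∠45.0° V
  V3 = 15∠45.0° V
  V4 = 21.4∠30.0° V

Step 1 — Convert each phasor to rectangular form:
  V1 = 12·(cos(85.7°) + j·sin(85.7°)) = 0.8997 + j11.97 V
  V2 = 250·(cos(45.0°) + j·sin(45.0°)) = 176.8 + j176.8 V
  V3 = 15·(cos(45.0°) + j·sin(45.0°)) = 10.61 + j10.61 V
  V4 = 21.4·(cos(30.0°) + j·sin(30.0°)) = 18.53 + j10.7 V
Step 2 — Sum components: V_total = 206.8 + j210 V.
Step 3 — Convert to polar: |V_total| = 294.8 V, ∠V_total = 45.4°.

V_total = 294.8∠45.4° V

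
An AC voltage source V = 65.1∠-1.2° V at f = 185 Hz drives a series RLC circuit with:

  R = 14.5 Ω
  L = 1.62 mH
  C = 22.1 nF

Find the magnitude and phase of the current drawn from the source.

Step 1 — Angular frequency: ω = 2π·f = 2π·185 = 1162 rad/s.
Step 2 — Component impedances:
  R: Z = R = 14.5 Ω
  L: Z = jωL = j·1162·0.00162 = 0 + j1.883 Ω
  C: Z = 1/(jωC) = -j/(ω·C) = 0 - j3.893e+04 Ω
Step 3 — Series combination: Z_total = R + L + C = 14.5 - j3.893e+04 Ω = 3.893e+04∠-90.0° Ω.
Step 4 — Source phasor: V = 65.1∠-1.2° V = 65.09 - j1.363 V.
Step 5 — Ohm's law: I = V / Z_total = (65.09 - j1.363) / (14.5 - j3.893e+04) = 3.565e-05 + j0.001672 A.
Step 6 — Convert to polar: |I| = 0.001672 A, ∠I = 88.8°.

I = 0.001672∠88.8° A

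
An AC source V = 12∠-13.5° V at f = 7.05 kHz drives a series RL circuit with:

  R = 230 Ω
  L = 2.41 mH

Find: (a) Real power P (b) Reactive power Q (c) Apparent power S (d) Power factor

Step 1 — Angular frequency: ω = 2π·f = 2π·7050 = 4.43e+04 rad/s.
Step 2 — Component impedances:
  R: Z = R = 230 Ω
  L: Z = jωL = j·4.43e+04·0.00241 = 0 + j106.8 Ω
Step 3 — Series combination: Z_total = R + L = 230 + j106.8 Ω = 253.6∠24.9° Ω.
Step 4 — Source phasor: V = 12∠-13.5° V = 11.67 - j2.801 V.
Step 5 — Current: I = V / Z = 0.03709 - j0.02939 A = 0.04732∠-38.4° A.
Step 6 — Complex power: S = V·I* = 0.5151 + j0.2391 VA.
Step 7 — Real power: P = Re(S) = 0.5151 W.
Step 8 — Reactive power: Q = Im(S) = 0.2391 VAR.
Step 9 — Apparent power: |S| = 0.5679 VA.
Step 10 — Power factor: PF = P/|S| = 0.9071 (lagging).

(a) P = 0.5151 W  (b) Q = 0.2391 VAR  (c) S = 0.5679 VA  (d) PF = 0.9071 (lagging)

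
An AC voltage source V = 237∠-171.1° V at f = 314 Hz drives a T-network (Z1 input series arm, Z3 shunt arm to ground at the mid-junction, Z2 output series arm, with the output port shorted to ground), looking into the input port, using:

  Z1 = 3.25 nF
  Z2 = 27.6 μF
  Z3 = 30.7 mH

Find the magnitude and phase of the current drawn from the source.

Step 1 — Angular frequency: ω = 2π·f = 2π·314 = 1973 rad/s.
Step 2 — Component impedances:
  Z1: Z = 1/(jωC) = -j/(ω·C) = 0 - j1.56e+05 Ω
  Z2: Z = 1/(jωC) = -j/(ω·C) = 0 - j18.36 Ω
  Z3: Z = jωL = j·1973·0.0307 = 0 + j60.57 Ω
Step 3 — With the output port shorted to ground, the output series arm Z2 runs from the junction to ground; the shunt arm Z3 also runs from the junction to ground. They appear in parallel: Z3 || Z2 = 0 - j26.36 Ω.
Step 4 — Series with input arm Z1: Z_in = Z1 + (Z3 || Z2) = 0 - j1.56e+05 Ω = 1.56e+05∠-90.0° Ω.
Step 5 — Source phasor: V = 237∠-171.1° V = -234.1 - j36.67 V.
Step 6 — Ohm's law: I = V / Z_total = (-234.1 - j36.67) / (0 - j1.56e+05) = 0.0002351 - j0.001501 A.
Step 7 — Convert to polar: |I| = 0.001519 A, ∠I = -81.1°.

I = 0.001519∠-81.1° A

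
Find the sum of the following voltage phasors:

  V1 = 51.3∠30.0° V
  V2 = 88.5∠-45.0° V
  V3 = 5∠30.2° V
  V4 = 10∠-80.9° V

Step 1 — Convert each phasor to rectangular form:
  V1 = 51.3·(cos(30.0°) + j·sin(30.0°)) = 44.43 + j25.65 V
  V2 = 88.5·(cos(-45.0°) + j·sin(-45.0°)) = 62.58 - j62.58 V
  V3 = 5·(cos(30.2°) + j·sin(30.2°)) = 4.321 + j2.515 V
  V4 = 10·(cos(-80.9°) + j·sin(-80.9°)) = 1.582 - j9.874 V
Step 2 — Sum components: V_total = 112.9 - j44.29 V.
Step 3 — Convert to polar: |V_total| = 121.3 V, ∠V_total = -21.4°.

V_total = 121.3∠-21.4° V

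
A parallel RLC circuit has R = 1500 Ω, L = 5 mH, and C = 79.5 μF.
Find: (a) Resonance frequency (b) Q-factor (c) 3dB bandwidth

Step 1 — Resonance: ω₀ = 1/√(LC) = 1/√(0.005·7.95e-05) = 1586 rad/s.
Step 2 — f₀ = ω₀/(2π) = 252.4 Hz.
Step 3 — Parallel Q: Q = R/(ω₀L) = 1500/(1586·0.005) = 189.1.
Step 4 — Bandwidth: Δω = ω₀/Q = 8.386 rad/s; BW = Δω/(2π) = 1.335 Hz.

(a) f₀ = 252.4 Hz  (b) Q = 189.1  (c) BW = 1.335 Hz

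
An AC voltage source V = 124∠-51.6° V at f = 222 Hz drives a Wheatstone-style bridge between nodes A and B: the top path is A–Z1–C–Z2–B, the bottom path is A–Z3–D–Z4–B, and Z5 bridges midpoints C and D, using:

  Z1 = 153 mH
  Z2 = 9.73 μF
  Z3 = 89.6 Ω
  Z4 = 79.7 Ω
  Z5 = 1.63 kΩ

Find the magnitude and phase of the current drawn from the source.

Step 1 — Angular frequency: ω = 2π·f = 2π·222 = 1395 rad/s.
Step 2 — Component impedances:
  Z1: Z = jωL = j·1395·0.153 = 0 + j213.4 Ω
  Z2: Z = 1/(jωC) = -j/(ω·C) = 0 - j73.68 Ω
  Z3: Z = R = 89.6 Ω
  Z4: Z = R = 79.7 Ω
  Z5: Z = R = 1630 Ω
Step 3 — Bridge requires nodal analysis (the Z5 bridge couples midpoints C and D, so the two paths cannot be reduced to a simple series/parallel combination). Setting node B to ground and injecting 1 A at node A, the 3-node admittance system at A, C, D solves to V_A = Z_AB = 69.97 + j76.61 Ω = 103.8∠47.6° Ω.
Step 4 — Source phasor: V = 124∠-51.6° V = 77.02 - j97.18 V.
Step 5 — Ohm's law: I = V / Z_total = (77.02 - j97.18) / (69.97 + j76.61) = -0.191 - j1.18 A.
Step 6 — Convert to polar: |I| = 1.195 A, ∠I = -99.2°.

I = 1.195∠-99.2° A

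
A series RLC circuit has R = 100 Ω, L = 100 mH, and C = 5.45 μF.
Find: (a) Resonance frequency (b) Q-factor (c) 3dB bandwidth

Step 1 — Resonance: ω₀ = 1/√(LC) = 1/√(0.1·5.45e-06) = 1355 rad/s.
Step 2 — f₀ = ω₀/(2π) = 215.6 Hz.
Step 3 — Series Q: Q = ω₀L/R = 1355·0.1/100 = 1.355.
Step 4 — Bandwidth: Δω = ω₀/Q = 1000 rad/s; BW = Δω/(2π) = 159.2 Hz.

(a) f₀ = 215.6 Hz  (b) Q = 1.355  (c) BW = 159.2 Hz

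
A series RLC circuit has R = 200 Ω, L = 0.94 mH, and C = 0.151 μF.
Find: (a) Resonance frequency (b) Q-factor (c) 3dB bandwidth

Step 1 — Resonance condition Im(Z)=0 gives ω₀ = 1/√(LC).
Step 2 — ω₀ = 1/√(0.00094·1.51e-07) = 8.394e+04 rad/s.
Step 3 — f₀ = ω₀/(2π) = 1.336e+04 Hz.
Step 4 — Series Q: Q = ω₀L/R = 8.394e+04·0.00094/200 = 0.3945.
Step 5 — 3dB bandwidth: Δω = ω₀/Q = 2.128e+05 rad/s; BW = Δω/(2π) = 3.386e+04 Hz.

(a) f₀ = 1.336e+04 Hz  (b) Q = 0.3945  (c) BW = 3.386e+04 Hz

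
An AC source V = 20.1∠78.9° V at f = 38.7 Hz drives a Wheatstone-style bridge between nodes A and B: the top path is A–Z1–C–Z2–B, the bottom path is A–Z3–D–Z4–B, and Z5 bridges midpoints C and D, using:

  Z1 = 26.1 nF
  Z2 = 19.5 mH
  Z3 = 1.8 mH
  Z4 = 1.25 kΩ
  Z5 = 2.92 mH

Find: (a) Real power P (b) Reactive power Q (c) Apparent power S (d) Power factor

Step 1 — Angular frequency: ω = 2π·f = 2π·38.7 = 243.2 rad/s.
Step 2 — Component impedances:
  Z1: Z = 1/(jωC) = -j/(ω·C) = 0 - j1.576e+05 Ω
  Z2: Z = jωL = j·243.2·0.0195 = 0 + j4.742 Ω
  Z3: Z = jωL = j·243.2·0.0018 = 0 + j0.4377 Ω
  Z4: Z = R = 1250 Ω
  Z5: Z = jωL = j·243.2·0.00292 = 0 + j0.71 Ω
Step 3 — Bridge requires nodal analysis (the Z5 bridge couples midpoints C and D, so the two paths cannot be reduced to a simple series/parallel combination). Setting node B to ground and injecting 1 A at node A, the 3-node admittance system at A, C, D solves to V_A = Z_AB = 0.02378 + j5.889 Ω = 5.889∠89.8° Ω.
Step 4 — Source phasor: V = 20.1∠78.9° V = 3.87 + j19.72 V.
Step 5 — Current: I = V / Z = 3.352 - j0.6435 A = 3.413∠-10.9° A.
Step 6 — Complex power: S = V·I* = 0.277 + j68.6 VA.
Step 7 — Real power: P = Re(S) = 0.277 W.
Step 8 — Reactive power: Q = Im(S) = 68.6 VAR.
Step 9 — Apparent power: |S| = 68.6 VA.
Step 10 — Power factor: PF = P/|S| = 0.004037 (lagging).

(a) P = 0.277 W  (b) Q = 68.6 VAR  (c) S = 68.6 VA  (d) PF = 0.004037 (lagging)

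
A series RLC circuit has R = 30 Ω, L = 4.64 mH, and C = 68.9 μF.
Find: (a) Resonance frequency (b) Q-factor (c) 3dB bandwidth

Step 1 — Resonance: ω₀ = 1/√(LC) = 1/√(0.00464·6.89e-05) = 1769 rad/s.
Step 2 — f₀ = ω₀/(2π) = 281.5 Hz.
Step 3 — Series Q: Q = ω₀L/R = 1769·0.00464/30 = 0.2735.
Step 4 — Bandwidth: Δω = ω₀/Q = 6466 rad/s; BW = Δω/(2π) = 1029 Hz.

(a) f₀ = 281.5 Hz  (b) Q = 0.2735  (c) BW = 1029 Hz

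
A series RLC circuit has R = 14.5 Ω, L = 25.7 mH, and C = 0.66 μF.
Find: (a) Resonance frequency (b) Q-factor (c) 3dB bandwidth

Step 1 — Resonance: ω₀ = 1/√(LC) = 1/√(0.0257·6.6e-07) = 7678 rad/s.
Step 2 — f₀ = ω₀/(2π) = 1222 Hz.
Step 3 — Series Q: Q = ω₀L/R = 7678·0.0257/14.5 = 13.61.
Step 4 — Bandwidth: Δω = ω₀/Q = 564.2 rad/s; BW = Δω/(2π) = 89.8 Hz.

(a) f₀ = 1222 Hz  (b) Q = 13.61  (c) BW = 89.8 Hz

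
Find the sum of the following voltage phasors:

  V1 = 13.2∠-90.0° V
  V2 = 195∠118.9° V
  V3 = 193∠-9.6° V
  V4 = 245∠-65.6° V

Step 1 — Convert each phasor to rectangular form:
  V1 = 13.2·(cos(-90.0°) + j·sin(-90.0°)) = 0 - j13.2 V
  V2 = 195·(cos(118.9°) + j·sin(118.9°)) = -94.24 + j170.7 V
  V3 = 193·(cos(-9.6°) + j·sin(-9.6°)) = 190.3 - j32.19 V
  V4 = 245·(cos(-65.6°) + j·sin(-65.6°)) = 101.2 - j223.1 V
Step 2 — Sum components: V_total = 197.3 - j97.79 V.
Step 3 — Convert to polar: |V_total| = 220.2 V, ∠V_total = -26.4°.

V_total = 220.2∠-26.4° V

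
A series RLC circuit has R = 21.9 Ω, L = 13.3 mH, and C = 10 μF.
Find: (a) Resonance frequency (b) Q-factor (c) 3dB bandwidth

Step 1 — Resonance: ω₀ = 1/√(LC) = 1/√(0.0133·1e-05) = 2742 rad/s.
Step 2 — f₀ = ω₀/(2π) = 436.4 Hz.
Step 3 — Series Q: Q = ω₀L/R = 2742·0.0133/21.9 = 1.665.
Step 4 — Bandwidth: Δω = ω₀/Q = 1647 rad/s; BW = Δω/(2π) = 262.1 Hz.

(a) f₀ = 436.4 Hz  (b) Q = 1.665  (c) BW = 262.1 Hz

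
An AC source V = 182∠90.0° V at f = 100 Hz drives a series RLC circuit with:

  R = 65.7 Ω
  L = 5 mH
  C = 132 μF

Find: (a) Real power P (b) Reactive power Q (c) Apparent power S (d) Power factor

Step 1 — Angular frequency: ω = 2π·f = 2π·100 = 628.3 rad/s.
Step 2 — Component impedances:
  R: Z = R = 65.7 Ω
  L: Z = jωL = j·628.3·0.005 = 0 + j3.142 Ω
  C: Z = 1/(jωC) = -j/(ω·C) = 0 - j12.06 Ω
Step 3 — Series combination: Z_total = R + L + C = 65.7 - j8.916 Ω = 66.3∠-7.7° Ω.
Step 4 — Source phasor: V = 182∠90.0° V = 0 + j182 V.
Step 5 — Current: I = V / Z = -0.3691 + j2.72 A = 2.745∠97.7° A.
Step 6 — Complex power: S = V·I* = 495.1 - j67.18 VA.
Step 7 — Real power: P = Re(S) = 495.1 W.
Step 8 — Reactive power: Q = Im(S) = -67.18 VAR.
Step 9 — Apparent power: |S| = 499.6 VA.
Step 10 — Power factor: PF = P/|S| = 0.9909 (leading).

(a) P = 495.1 W  (b) Q = -67.18 VAR  (c) S = 499.6 VA  (d) PF = 0.9909 (leading)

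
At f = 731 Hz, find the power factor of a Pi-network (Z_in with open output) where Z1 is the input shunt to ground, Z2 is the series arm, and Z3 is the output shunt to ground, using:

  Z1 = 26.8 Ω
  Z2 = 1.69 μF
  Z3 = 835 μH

Step 1 — Angular frequency: ω = 2π·f = 2π·731 = 4593 rad/s.
Step 2 — Component impedances:
  Z1: Z = R = 26.8 Ω
  Z2: Z = 1/(jωC) = -j/(ω·C) = 0 - j128.8 Ω
  Z3: Z = jωL = j·4593·0.000835 = 0 + j3.835 Ω
Step 3 — With open output, the series arm Z2 and the output shunt Z3 appear in series to ground: Z2 + Z3 = 0 - j125 Ω.
Step 4 — Parallel with input shunt Z1: Z_in = Z1 || (Z2 + Z3) = 25.62 - j5.494 Ω = 26.2∠-12.1° Ω.
Step 5 — Power factor: PF = cos(φ) = Re(Z)/|Z| = 25.622/26.204 = 0.9778.
Step 6 — Type: Im(Z) = -5.494 ⇒ leading (phase φ = -12.1°).

PF = 0.9778 (leading, φ = -12.1°)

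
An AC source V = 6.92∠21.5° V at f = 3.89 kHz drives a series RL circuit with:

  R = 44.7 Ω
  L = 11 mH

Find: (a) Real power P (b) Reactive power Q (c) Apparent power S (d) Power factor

Step 1 — Angular frequency: ω = 2π·f = 2π·3890 = 2.444e+04 rad/s.
Step 2 — Component impedances:
  R: Z = R = 44.7 Ω
  L: Z = jωL = j·2.444e+04·0.011 = 0 + j268.9 Ω
Step 3 — Series combination: Z_total = R + L = 44.7 + j268.9 Ω = 272.5∠80.6° Ω.
Step 4 — Source phasor: V = 6.92∠21.5° V = 6.438 + j2.536 V.
Step 5 — Current: I = V / Z = 0.01305 - j0.02178 A = 0.02539∠-59.1° A.
Step 6 — Complex power: S = V·I* = 0.02882 + j0.1733 VA.
Step 7 — Real power: P = Re(S) = 0.02882 W.
Step 8 — Reactive power: Q = Im(S) = 0.1733 VAR.
Step 9 — Apparent power: |S| = 0.1757 VA.
Step 10 — Power factor: PF = P/|S| = 0.164 (lagging).

(a) P = 0.02882 W  (b) Q = 0.1733 VAR  (c) S = 0.1757 VA  (d) PF = 0.164 (lagging)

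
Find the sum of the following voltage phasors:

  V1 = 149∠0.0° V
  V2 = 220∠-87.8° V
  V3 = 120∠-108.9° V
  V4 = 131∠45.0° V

Step 1 — Convert each phasor to rectangular form:
  V1 = 149·(cos(0.0°) + j·sin(0.0°)) = 149 V
  V2 = 220·(cos(-87.8°) + j·sin(-87.8°)) = 8.445 - j219.8 V
  V3 = 120·(cos(-108.9°) + j·sin(-108.9°)) = -38.87 - j113.5 V
  V4 = 131·(cos(45.0°) + j·sin(45.0°)) = 92.63 + j92.63 V
Step 2 — Sum components: V_total = 211.2 - j240.7 V.
Step 3 — Convert to polar: |V_total| = 320.3 V, ∠V_total = -48.7°.

V_total = 320.3∠-48.7° V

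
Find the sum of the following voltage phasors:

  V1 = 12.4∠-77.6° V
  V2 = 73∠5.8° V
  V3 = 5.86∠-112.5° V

Step 1 — Convert each phasor to rectangular form:
  V1 = 12.4·(cos(-77.6°) + j·sin(-77.6°)) = 2.663 - j12.11 V
  V2 = 73·(cos(5.8°) + j·sin(5.8°)) = 72.63 + j7.377 V
  V3 = 5.86·(cos(-112.5°) + j·sin(-112.5°)) = -2.243 - j5.414 V
Step 2 — Sum components: V_total = 73.05 - j10.15 V.
Step 3 — Convert to polar: |V_total| = 73.75 V, ∠V_total = -7.9°.

V_total = 73.75∠-7.9° V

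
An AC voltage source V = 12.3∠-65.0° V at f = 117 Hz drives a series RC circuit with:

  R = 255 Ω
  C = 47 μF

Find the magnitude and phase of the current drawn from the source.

Step 1 — Angular frequency: ω = 2π·f = 2π·117 = 735.1 rad/s.
Step 2 — Component impedances:
  R: Z = R = 255 Ω
  C: Z = 1/(jωC) = -j/(ω·C) = 0 - j28.94 Ω
Step 3 — Series combination: Z_total = R + C = 255 - j28.94 Ω = 256.6∠-6.5° Ω.
Step 4 — Source phasor: V = 12.3∠-65.0° V = 5.198 - j11.15 V.
Step 5 — Ohm's law: I = V / Z_total = (5.198 - j11.15) / (255 - j28.94) = 0.02502 - j0.04088 A.
Step 6 — Convert to polar: |I| = 0.04793 A, ∠I = -58.5°.

I = 0.04793∠-58.5° A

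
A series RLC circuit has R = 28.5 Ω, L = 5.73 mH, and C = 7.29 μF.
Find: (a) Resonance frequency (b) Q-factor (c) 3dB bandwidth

Step 1 — Resonance condition Im(Z)=0 gives ω₀ = 1/√(LC).
Step 2 — ω₀ = 1/√(0.00573·7.29e-06) = 4893 rad/s.
Step 3 — f₀ = ω₀/(2π) = 778.7 Hz.
Step 4 — Series Q: Q = ω₀L/R = 4893·0.00573/28.5 = 0.9837.
Step 5 — 3dB bandwidth: Δω = ω₀/Q = 4974 rad/s; BW = Δω/(2π) = 791.6 Hz.

(a) f₀ = 778.7 Hz  (b) Q = 0.9837  (c) BW = 791.6 Hz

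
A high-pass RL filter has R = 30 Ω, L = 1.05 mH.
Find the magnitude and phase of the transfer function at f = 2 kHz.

Step 1 — Angular frequency: ω = 2π·2000 = 1.257e+04 rad/s.
Step 2 — Transfer function: H(jω) = jωL/(R + jωL).
Step 3 — Numerator jωL = j·13.19; denominator R + jωL = 30 + j13.19.
Step 4 — H = 0.1621 + j0.3685.
Step 5 — Magnitude: |H| = 0.4026 (-7.9 dB); phase: φ = 66.3°.

|H| = 0.4026 (-7.9 dB), φ = 66.3°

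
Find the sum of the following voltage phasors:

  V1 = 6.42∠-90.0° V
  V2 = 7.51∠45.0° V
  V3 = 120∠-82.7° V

Step 1 — Convert each phasor to rectangular form:
  V1 = 6.42·(cos(-90.0°) + j·sin(-90.0°)) = 0 - j6.42 V
  V2 = 7.51·(cos(45.0°) + j·sin(45.0°)) = 5.31 + j5.31 V
  V3 = 120·(cos(-82.7°) + j·sin(-82.7°)) = 15.25 - j119 V
Step 2 — Sum components: V_total = 20.56 - j120.1 V.
Step 3 — Convert to polar: |V_total| = 121.9 V, ∠V_total = -80.3°.

V_total = 121.9∠-80.3° V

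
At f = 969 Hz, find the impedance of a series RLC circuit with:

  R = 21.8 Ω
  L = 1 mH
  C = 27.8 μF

Step 1 — Angular frequency: ω = 2π·f = 2π·969 = 6088 rad/s.
Step 2 — Component impedances:
  R: Z = R = 21.8 Ω
  L: Z = jωL = j·6088·0.001 = 0 + j6.088 Ω
  C: Z = 1/(jωC) = -j/(ω·C) = 0 - j5.908 Ω
Step 3 — Series combination: Z_total = R + L + C = 21.8 + j0.1803 Ω = 21.8∠0.5° Ω.

Z = 21.8 + j0.1803 Ω = 21.8∠0.5° Ω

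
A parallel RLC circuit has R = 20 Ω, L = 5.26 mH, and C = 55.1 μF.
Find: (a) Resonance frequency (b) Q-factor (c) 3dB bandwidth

Step 1 — Resonance: ω₀ = 1/√(LC) = 1/√(0.00526·5.51e-05) = 1858 rad/s.
Step 2 — f₀ = ω₀/(2π) = 295.6 Hz.
Step 3 — Parallel Q: Q = R/(ω₀L) = 20/(1858·0.00526) = 2.047.
Step 4 — Bandwidth: Δω = ω₀/Q = 907.4 rad/s; BW = Δω/(2π) = 144.4 Hz.

(a) f₀ = 295.6 Hz  (b) Q = 2.047  (c) BW = 144.4 Hz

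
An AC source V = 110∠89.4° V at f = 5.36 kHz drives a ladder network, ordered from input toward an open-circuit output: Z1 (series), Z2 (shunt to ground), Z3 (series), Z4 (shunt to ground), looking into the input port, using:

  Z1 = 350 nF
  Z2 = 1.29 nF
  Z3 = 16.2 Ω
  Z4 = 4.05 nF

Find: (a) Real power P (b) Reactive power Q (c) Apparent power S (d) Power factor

Step 1 — Angular frequency: ω = 2π·f = 2π·5360 = 3.368e+04 rad/s.
Step 2 — Component impedances:
  Z1: Z = 1/(jωC) = -j/(ω·C) = 0 - j84.84 Ω
  Z2: Z = 1/(jωC) = -j/(ω·C) = 0 - j2.302e+04 Ω
  Z3: Z = R = 16.2 Ω
  Z4: Z = 1/(jωC) = -j/(ω·C) = 0 - j7332 Ω
Step 3 — Ladder network (open output): work backward from the far end, alternating series and parallel combinations. Z_in = 9.318 - j5645 Ω = 5645∠-89.9° Ω.
Step 4 — Source phasor: V = 110∠89.4° V = 1.152 + j110 V.
Step 5 — Current: I = V / Z = -0.01948 + j0.0002362 A = 0.01949∠179.3° A.
Step 6 — Complex power: S = V·I* = 0.003538 - j2.143 VA.
Step 7 — Real power: P = Re(S) = 0.003538 W.
Step 8 — Reactive power: Q = Im(S) = -2.143 VAR.
Step 9 — Apparent power: |S| = 2.143 VA.
Step 10 — Power factor: PF = P/|S| = 0.001651 (leading).

(a) P = 0.003538 W  (b) Q = -2.143 VAR  (c) S = 2.143 VA  (d) PF = 0.001651 (leading)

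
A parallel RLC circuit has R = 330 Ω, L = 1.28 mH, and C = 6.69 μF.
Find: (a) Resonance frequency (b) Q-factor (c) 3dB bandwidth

Step 1 — Resonance: ω₀ = 1/√(LC) = 1/√(0.00128·6.69e-06) = 1.081e+04 rad/s.
Step 2 — f₀ = ω₀/(2π) = 1720 Hz.
Step 3 — Parallel Q: Q = R/(ω₀L) = 330/(1.081e+04·0.00128) = 23.86.
Step 4 — Bandwidth: Δω = ω₀/Q = 453 rad/s; BW = Δω/(2π) = 72.09 Hz.

(a) f₀ = 1720 Hz  (b) Q = 23.86  (c) BW = 72.09 Hz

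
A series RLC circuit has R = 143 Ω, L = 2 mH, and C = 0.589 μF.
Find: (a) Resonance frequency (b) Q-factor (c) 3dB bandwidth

Step 1 — Resonance condition Im(Z)=0 gives ω₀ = 1/√(LC).
Step 2 — ω₀ = 1/√(0.002·5.89e-07) = 2.914e+04 rad/s.
Step 3 — f₀ = ω₀/(2π) = 4637 Hz.
Step 4 — Series Q: Q = ω₀L/R = 2.914e+04·0.002/143 = 0.4075.
Step 5 — 3dB bandwidth: Δω = ω₀/Q = 7.15e+04 rad/s; BW = Δω/(2π) = 1.138e+04 Hz.

(a) f₀ = 4637 Hz  (b) Q = 0.4075  (c) BW = 1.138e+04 Hz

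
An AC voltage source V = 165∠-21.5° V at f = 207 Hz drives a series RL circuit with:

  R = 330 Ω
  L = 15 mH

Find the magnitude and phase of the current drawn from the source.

Step 1 — Angular frequency: ω = 2π·f = 2π·207 = 1301 rad/s.
Step 2 — Component impedances:
  R: Z = R = 330 Ω
  L: Z = jωL = j·1301·0.015 = 0 + j19.51 Ω
Step 3 — Series combination: Z_total = R + L = 330 + j19.51 Ω = 330.6∠3.4° Ω.
Step 4 — Source phasor: V = 165∠-21.5° V = 153.5 - j60.47 V.
Step 5 — Ohm's law: I = V / Z_total = (153.5 - j60.47) / (330 + j19.51) = 0.4528 - j0.21 A.
Step 6 — Convert to polar: |I| = 0.4991 A, ∠I = -24.9°.

I = 0.4991∠-24.9° A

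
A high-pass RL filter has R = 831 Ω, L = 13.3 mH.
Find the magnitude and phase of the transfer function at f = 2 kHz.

Step 1 — Angular frequency: ω = 2π·2000 = 1.257e+04 rad/s.
Step 2 — Transfer function: H(jω) = jωL/(R + jωL).
Step 3 — Numerator jωL = j·167.1; denominator R + jωL = 831 + j167.1.
Step 4 — H = 0.03888 + j0.1933.
Step 5 — Magnitude: |H| = 0.1972 (-14.1 dB); phase: φ = 78.6°.

|H| = 0.1972 (-14.1 dB), φ = 78.6°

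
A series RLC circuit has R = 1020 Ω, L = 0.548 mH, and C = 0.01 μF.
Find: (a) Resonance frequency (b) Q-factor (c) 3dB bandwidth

Step 1 — Resonance: ω₀ = 1/√(LC) = 1/√(0.000548·1e-08) = 4.272e+05 rad/s.
Step 2 — f₀ = ω₀/(2π) = 6.799e+04 Hz.
Step 3 — Series Q: Q = ω₀L/R = 4.272e+05·0.000548/1020 = 0.2295.
Step 4 — Bandwidth: Δω = ω₀/Q = 1.861e+06 rad/s; BW = Δω/(2π) = 2.962e+05 Hz.

(a) f₀ = 6.799e+04 Hz  (b) Q = 0.2295  (c) BW = 2.962e+05 Hz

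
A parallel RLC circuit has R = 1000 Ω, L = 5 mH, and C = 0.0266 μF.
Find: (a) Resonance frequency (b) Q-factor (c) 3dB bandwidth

Step 1 — Resonance: ω₀ = 1/√(LC) = 1/√(0.005·2.66e-08) = 8.671e+04 rad/s.
Step 2 — f₀ = ω₀/(2π) = 1.38e+04 Hz.
Step 3 — Parallel Q: Q = R/(ω₀L) = 1000/(8.671e+04·0.005) = 2.307.
Step 4 — Bandwidth: Δω = ω₀/Q = 3.759e+04 rad/s; BW = Δω/(2π) = 5983 Hz.

(a) f₀ = 1.38e+04 Hz  (b) Q = 2.307  (c) BW = 5983 Hz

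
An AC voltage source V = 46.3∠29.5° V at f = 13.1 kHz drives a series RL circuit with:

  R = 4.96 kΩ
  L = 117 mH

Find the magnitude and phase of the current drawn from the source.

Step 1 — Angular frequency: ω = 2π·f = 2π·1.31e+04 = 8.231e+04 rad/s.
Step 2 — Component impedances:
  R: Z = R = 4960 Ω
  L: Z = jωL = j·8.231e+04·0.117 = 0 + j9630 Ω
Step 3 — Series combination: Z_total = R + L = 4960 + j9630 Ω = 1.083e+04∠62.7° Ω.
Step 4 — Source phasor: V = 46.3∠29.5° V = 40.3 + j22.8 V.
Step 5 — Ohm's law: I = V / Z_total = (40.3 + j22.8) / (4960 + j9630) = 0.003574 - j0.002343 A.
Step 6 — Convert to polar: |I| = 0.004274 A, ∠I = -33.2°.

I = 0.004274∠-33.2° A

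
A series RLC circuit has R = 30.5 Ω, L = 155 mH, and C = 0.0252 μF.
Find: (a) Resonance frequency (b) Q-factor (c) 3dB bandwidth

Step 1 — Resonance: ω₀ = 1/√(LC) = 1/√(0.155·2.52e-08) = 1.6e+04 rad/s.
Step 2 — f₀ = ω₀/(2π) = 2547 Hz.
Step 3 — Series Q: Q = ω₀L/R = 1.6e+04·0.155/30.5 = 81.31.
Step 4 — Bandwidth: Δω = ω₀/Q = 196.8 rad/s; BW = Δω/(2π) = 31.32 Hz.

(a) f₀ = 2547 Hz  (b) Q = 81.31  (c) BW = 31.32 Hz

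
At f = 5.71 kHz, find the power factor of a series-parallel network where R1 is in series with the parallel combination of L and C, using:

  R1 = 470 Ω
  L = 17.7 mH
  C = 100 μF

Step 1 — Angular frequency: ω = 2π·f = 2π·5710 = 3.588e+04 rad/s.
Step 2 — Component impedances:
  R1: Z = R = 470 Ω
  L: Z = jωL = j·3.588e+04·0.0177 = 0 + j635 Ω
  C: Z = 1/(jωC) = -j/(ω·C) = 0 - j0.2787 Ω
Step 3 — Parallel branch: L || C = 1/(1/L + 1/C) = 0 - j0.2789 Ω.
Step 4 — Series with R1: Z_total = R1 + (L || C) = 470 - j0.2789 Ω = 470∠-0.0° Ω.
Step 5 — Power factor: PF = cos(φ) = Re(Z)/|Z| = 470/470 = 1.
Step 6 — Type: Im(Z) = -0.2789 ⇒ leading (phase φ = -0.0°).

PF = 1 (leading, φ = -0.0°)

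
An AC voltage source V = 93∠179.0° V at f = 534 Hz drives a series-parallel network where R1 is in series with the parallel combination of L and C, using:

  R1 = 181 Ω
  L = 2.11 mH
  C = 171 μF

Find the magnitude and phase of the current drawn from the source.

Step 1 — Angular frequency: ω = 2π·f = 2π·534 = 3355 rad/s.
Step 2 — Component impedances:
  R1: Z = R = 181 Ω
  L: Z = jωL = j·3355·0.00211 = 0 + j7.08 Ω
  C: Z = 1/(jωC) = -j/(ω·C) = 0 - j1.743 Ω
Step 3 — Parallel branch: L || C = 1/(1/L + 1/C) = 0 - j2.312 Ω.
Step 4 — Series with R1: Z_total = R1 + (L || C) = 181 - j2.312 Ω = 181∠-0.7° Ω.
Step 5 — Source phasor: V = 93∠179.0° V = -92.99 + j1.623 V.
Step 6 — Ohm's law: I = V / Z_total = (-92.99 + j1.623) / (181 - j2.312) = -0.5138 + j0.002404 A.
Step 7 — Convert to polar: |I| = 0.5138 A, ∠I = 179.7°.

I = 0.5138∠179.7° A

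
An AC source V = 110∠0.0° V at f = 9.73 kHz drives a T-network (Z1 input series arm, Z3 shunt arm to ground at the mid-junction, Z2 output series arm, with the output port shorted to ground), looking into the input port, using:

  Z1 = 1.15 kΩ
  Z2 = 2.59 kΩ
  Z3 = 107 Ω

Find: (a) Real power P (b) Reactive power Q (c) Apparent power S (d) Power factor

Step 1 — Angular frequency: ω = 2π·f = 2π·9730 = 6.114e+04 rad/s.
Step 2 — Component impedances:
  Z1: Z = R = 1150 Ω
  Z2: Z = R = 2590 Ω
  Z3: Z = R = 107 Ω
Step 3 — With the output port shorted to ground, the output series arm Z2 runs from the junction to ground; the shunt arm Z3 also runs from the junction to ground. They appear in parallel: Z3 || Z2 = 102.8 Ω.
Step 4 — Series with input arm Z1: Z_in = Z1 + (Z3 || Z2) = 1253 Ω = 1253∠0.0° Ω.
Step 5 — Source phasor: V = 110∠0.0° V = 110 V.
Step 6 — Current: I = V / Z = 0.08781 A = 0.08781∠0.0° A.
Step 7 — Complex power: S = V·I* = 9.659 VA.
Step 8 — Real power: P = Re(S) = 9.659 W.
Step 9 — Reactive power: Q = Im(S) = 0 VAR.
Step 10 — Apparent power: |S| = 9.659 VA.
Step 11 — Power factor: PF = P/|S| = 1 (unity).

(a) P = 9.659 W  (b) Q = 0 VAR  (c) S = 9.659 VA  (d) PF = 1 (unity)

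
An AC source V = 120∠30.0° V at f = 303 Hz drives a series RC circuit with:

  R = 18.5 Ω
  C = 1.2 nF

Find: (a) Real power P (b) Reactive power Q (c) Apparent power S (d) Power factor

Step 1 — Angular frequency: ω = 2π·f = 2π·303 = 1904 rad/s.
Step 2 — Component impedances:
  R: Z = R = 18.5 Ω
  C: Z = 1/(jωC) = -j/(ω·C) = 0 - j4.377e+05 Ω
Step 3 — Series combination: Z_total = R + C = 18.5 - j4.377e+05 Ω = 4.377e+05∠-90.0° Ω.
Step 4 — Source phasor: V = 120∠30.0° V = 103.9 + j60 V.
Step 5 — Current: I = V / Z = -0.0001371 + j0.0002374 A = 0.0002741∠120.0° A.
Step 6 — Complex power: S = V·I* = 1.39e-06 - j0.0329 VA.
Step 7 — Real power: P = Re(S) = 1.39e-06 W.
Step 8 — Reactive power: Q = Im(S) = -0.0329 VAR.
Step 9 — Apparent power: |S| = 0.0329 VA.
Step 10 — Power factor: PF = P/|S| = 4.226e-05 (leading).

(a) P = 1.39e-06 W  (b) Q = -0.0329 VAR  (c) S = 0.0329 VA  (d) PF = 4.226e-05 (leading)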